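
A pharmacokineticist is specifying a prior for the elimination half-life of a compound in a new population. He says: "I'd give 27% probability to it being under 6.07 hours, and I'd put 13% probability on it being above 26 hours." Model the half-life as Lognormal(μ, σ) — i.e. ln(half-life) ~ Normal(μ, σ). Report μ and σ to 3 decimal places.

μ ≈ 2.316, σ ≈ 0.836

If T ~ Lognormal(μ,σ) then ln T ~ Normal(μ,σ), so the p-quantile of ln T is μ + z_p·σ.
ln(6.07) = 1.803 and ln(26) = 3.258; z_{0.27} = -0.6128, z_{0.87} = 1.126.
σ = (3.258 − 1.803)/(1.126 − (-0.6128)) = 0.836.
μ = 1.803 − (-0.6128)·0.836 = 2.316.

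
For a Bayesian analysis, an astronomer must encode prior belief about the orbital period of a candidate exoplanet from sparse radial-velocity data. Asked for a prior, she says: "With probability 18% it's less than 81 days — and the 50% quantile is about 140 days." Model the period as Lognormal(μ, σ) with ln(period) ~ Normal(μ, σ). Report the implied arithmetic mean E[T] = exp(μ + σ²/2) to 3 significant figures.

E[T] ≈ 167 days

If T ~ Lognormal(μ,σ) then ln T ~ Normal(μ,σ), so the p-quantile of ln T is μ + z_p·σ.
ln(81) = 4.394 and ln(140) = 4.942; z_{0.18} = -0.9154, z_{0.5} = 0.
σ = (4.942 − 4.394)/(0 − (-0.9154)) = 0.598.
μ = 4.394 − (-0.9154)·0.598 = 4.942.
E[T] = exp(μ + σ²/2) = exp(4.942 + 0.1787) = 167 days.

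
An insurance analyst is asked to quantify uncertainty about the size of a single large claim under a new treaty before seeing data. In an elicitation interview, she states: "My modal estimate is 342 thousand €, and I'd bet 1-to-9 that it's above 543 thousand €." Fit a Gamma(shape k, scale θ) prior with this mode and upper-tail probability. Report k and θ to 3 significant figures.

Gamma(k,θ) with k>1 has mode (k−1)θ, so θ = 342/(k−1).
Need P(X < 543) = 0.9 with θ tied to k this way. Start at k = 2, θ = 342: P(X<543) ≈ 0.471.
Too low — raise k to concentrate. Iterating converges to k ≈ 9.78.
Then θ = 342/(9.78−1) ≈ 38.9.

k ≈ 9.78, θ ≈ 38.9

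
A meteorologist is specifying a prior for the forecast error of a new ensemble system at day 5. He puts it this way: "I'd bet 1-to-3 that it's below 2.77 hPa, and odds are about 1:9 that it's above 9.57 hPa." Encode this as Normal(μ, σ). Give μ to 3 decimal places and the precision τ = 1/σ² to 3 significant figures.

For Normal(μ,σ), the p-quantile is μ + z_p·σ. Here z_{0.25} = -0.6745, z_{0.9} = 1.282.
So 2.77 = μ − 0.6745σ and 9.57 = μ + 1.282σ.
Subtracting: σ = (9.57 − 2.77)/(1.282 − (-0.6745)) = 3.476.
Then μ = 2.77 − (-0.6745)·3.476 = 5.115.
Precision τ = 1/σ² = 1/3.476² = 0.0827.

μ = 5.115, τ = 0.0827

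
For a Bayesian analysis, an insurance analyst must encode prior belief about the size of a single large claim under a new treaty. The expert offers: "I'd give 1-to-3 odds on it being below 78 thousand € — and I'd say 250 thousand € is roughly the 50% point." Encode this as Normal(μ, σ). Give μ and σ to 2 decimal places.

For Normal(μ,σ), the p-quantile is μ + z_p·σ. Here z_{0.25} = -0.6745, z_{0.5} = 0.
So 78 = μ − 0.6745σ and 250 = μ + 0σ.
Subtracting: σ = (250 − 78)/(0 − (-0.6745)) = 255.01.
Then μ = 78 − (-0.6745)·255.01 = 250.00.

μ = 250.00, σ = 255.01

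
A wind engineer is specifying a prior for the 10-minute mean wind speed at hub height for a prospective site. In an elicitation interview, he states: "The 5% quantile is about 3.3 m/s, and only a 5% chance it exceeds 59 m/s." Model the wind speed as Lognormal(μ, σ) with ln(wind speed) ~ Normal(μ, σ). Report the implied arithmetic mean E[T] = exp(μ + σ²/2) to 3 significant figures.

If T ~ Lognormal(μ,σ) then ln T ~ Normal(μ,σ), so the p-quantile of ln T is μ + z_p·σ.
ln(3.3) = 1.194 and ln(59) = 4.078; z_{0.05} = -1.645, z_{0.95} = 1.645.
σ = (4.078 − 1.194)/(1.645 − (-1.645)) = 0.877.
μ = 1.194 − (-1.645)·0.877 = 2.636.
E[T] = exp(μ + σ²/2) = exp(2.636 + 0.3842) = 20.5 m/s.

E[T] ≈ 20.5 m/s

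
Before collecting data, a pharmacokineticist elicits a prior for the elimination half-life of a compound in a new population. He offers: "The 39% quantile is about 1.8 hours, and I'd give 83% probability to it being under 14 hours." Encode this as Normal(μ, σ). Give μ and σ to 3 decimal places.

For Normal(μ,σ), the p-quantile is μ + z_p·σ. Here z_{0.39} = -0.2793, z_{0.83} = 0.9542.
So 1.8 = μ − 0.2793σ and 14 = μ + 0.9542σ.
Subtracting: σ = (14 − 1.8)/(0.9542 − (-0.2793)) = 9.891.
Then μ = 1.8 − (-0.2793)·9.891 = 4.563.

μ = 4.563, σ = 9.891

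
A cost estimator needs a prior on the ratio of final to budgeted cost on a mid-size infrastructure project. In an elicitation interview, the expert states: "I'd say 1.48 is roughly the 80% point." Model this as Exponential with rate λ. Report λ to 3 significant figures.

λ ≈ 1.09

P(T < 1.48) = 1 − e^(−λ·1.48) = 0.8, so λ = −ln(1−0.8)/1.48 = −ln(0.2)/1.48 = 1.09.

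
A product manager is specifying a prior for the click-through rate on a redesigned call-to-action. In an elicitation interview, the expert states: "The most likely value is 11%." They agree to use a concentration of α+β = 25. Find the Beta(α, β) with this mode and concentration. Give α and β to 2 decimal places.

For α,β > 1 the Beta mode is (α−1)/(α+β−2). With α+β = 25, the mode is (α−1)/23.
Set (α−1)/23 = 0.11 → α = 1 + 0.11·23 = 3.53.
β = 25 − α = 21.47.

α = 3.53, β = 21.47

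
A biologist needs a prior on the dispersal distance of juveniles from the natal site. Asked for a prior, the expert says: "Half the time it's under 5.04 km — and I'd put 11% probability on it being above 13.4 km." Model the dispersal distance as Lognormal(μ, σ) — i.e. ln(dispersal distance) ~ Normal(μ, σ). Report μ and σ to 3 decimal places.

If T ~ Lognormal(μ,σ) then ln T ~ Normal(μ,σ), so the p-quantile of ln T is μ + z_p·σ.
ln(5.04) = 1.617 and ln(13.4) = 2.595; z_{0.5} = 0, z_{0.89} = 1.227.
σ = (2.595 − 1.617)/(1.227 − (0)) = 0.797.
μ = 1.617 − (0)·0.797 = 1.617.

μ ≈ 1.617, σ ≈ 0.797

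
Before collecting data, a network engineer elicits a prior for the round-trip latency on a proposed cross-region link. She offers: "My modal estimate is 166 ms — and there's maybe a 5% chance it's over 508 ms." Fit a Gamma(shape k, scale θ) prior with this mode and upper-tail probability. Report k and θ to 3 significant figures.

Gamma(k,θ) with k>1 has mode (k−1)θ, so θ = 166/(k−1).
Need P(X < 508) = 0.95 with θ tied to k this way. Start at k = 2, θ = 166: P(X<508) ≈ 0.810.
Too low — raise k to concentrate. Iterating converges to k ≈ 3.11.
Then θ = 166/(3.11−1) ≈ 78.6.

k ≈ 3.11, θ ≈ 78.6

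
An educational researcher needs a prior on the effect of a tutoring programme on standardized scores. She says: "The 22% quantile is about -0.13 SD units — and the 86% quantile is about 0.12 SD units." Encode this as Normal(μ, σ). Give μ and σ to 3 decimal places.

For Normal(μ,σ), the p-quantile is μ + z_p·σ. Here z_{0.22} = -0.7722, z_{0.86} = 1.08.
So -0.13 = μ − 0.7722σ and 0.12 = μ + 1.08σ.
Subtracting: σ = (0.12 − -0.13)/(1.08 − (-0.7722)) = 0.135.
Then μ = -0.13 − (-0.7722)·0.135 = -0.026.

μ = -0.026, σ = 0.135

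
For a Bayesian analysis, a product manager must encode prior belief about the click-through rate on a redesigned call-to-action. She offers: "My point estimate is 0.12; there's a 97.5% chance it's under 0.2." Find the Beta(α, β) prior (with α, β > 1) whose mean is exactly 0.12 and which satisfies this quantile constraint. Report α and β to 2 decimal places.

α ≈ 9.41, β ≈ 68.99

With mean 0.12 fixed, write α = 0.12s, β = 0.88s where s = α+β.
Need P(θ < 0.2) = 0.975 under Beta(0.12s, 0.88s). Normal approximation: (q−m)/√(m(1−m)/s) ≈ z_{0.975} = 1.96, so s ≈ 0.12·0.88·(1.96)²/(0.2−0.12)² = 63.4.
At s = 63.4: P(θ<0.2) ≈ 0.962. Adjusting to match 0.975 gives s ≈ 78.40.
So α = 0.12·78.40 ≈ 9.41, β = 0.88·78.40 ≈ 68.99.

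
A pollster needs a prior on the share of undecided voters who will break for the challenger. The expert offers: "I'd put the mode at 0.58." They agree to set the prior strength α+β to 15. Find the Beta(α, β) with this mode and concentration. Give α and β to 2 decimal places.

α = 8.54, β = 6.46

For α,β > 1 the Beta mode is (α−1)/(α+β−2). With α+β = 15, the mode is (α−1)/13.
Set (α−1)/13 = 0.58 → α = 1 + 0.58·13 = 8.54.
β = 15 − α = 6.46.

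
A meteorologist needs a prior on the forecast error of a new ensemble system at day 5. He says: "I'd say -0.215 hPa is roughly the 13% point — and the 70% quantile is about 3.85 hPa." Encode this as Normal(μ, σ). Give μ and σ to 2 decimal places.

μ = 2.56, σ = 2.46

For Normal(μ,σ), the p-quantile is μ + z_p·σ. Here z_{0.13} = -1.126, z_{0.7} = 0.5244.
So -0.215 = μ − 1.126σ and 3.85 = μ + 0.5244σ.
Subtracting: σ = (3.85 − -0.215)/(0.5244 − (-1.126)) = 2.46.
Then μ = -0.215 − (-1.126)·2.46 = 2.56.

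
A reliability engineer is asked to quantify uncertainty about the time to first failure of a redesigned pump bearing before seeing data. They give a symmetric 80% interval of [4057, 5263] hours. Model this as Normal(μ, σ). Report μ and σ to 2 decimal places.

A symmetric 80% interval runs μ ± z·σ with z = 1.282.
Half-width = 603, so σ = 603/1.282 = 470.52.
μ is the interval midpoint, 4660.00.

μ = 4660.00, σ = 470.52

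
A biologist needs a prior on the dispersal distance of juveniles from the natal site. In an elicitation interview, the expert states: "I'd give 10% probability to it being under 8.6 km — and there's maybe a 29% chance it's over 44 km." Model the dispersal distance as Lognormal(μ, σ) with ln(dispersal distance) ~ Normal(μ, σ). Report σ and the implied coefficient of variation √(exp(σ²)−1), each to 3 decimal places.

σ ≈ 0.890, CV ≈ 1.098

If T ~ Lognormal(μ,σ) then ln T ~ Normal(μ,σ), so the p-quantile of ln T is μ + z_p·σ.
ln(8.6) = 2.152 and ln(44) = 3.784; z_{0.1} = -1.282, z_{0.71} = 0.5534.
σ = (3.784 − 2.152)/(0.5534 − (-1.282)) = 0.890.
μ = 2.152 − (-1.282)·0.890 = 3.292.
CV = √(exp(σ²)−1) = √(exp(0.7915)−1) = 1.098.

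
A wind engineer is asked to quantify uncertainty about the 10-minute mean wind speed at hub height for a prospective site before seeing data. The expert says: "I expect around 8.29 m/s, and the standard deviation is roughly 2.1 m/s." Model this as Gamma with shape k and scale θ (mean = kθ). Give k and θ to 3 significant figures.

For Gamma(k, scale θ): mean = kθ, variance = kθ², so CV = 1/√k.
CV = SD/mean = 2.1/8.29 = 0.2533, hence k = 1/CV² = 15.6.
Then θ = mean/k = 8.29/15.6 = 0.532.

k ≈ 15.6, θ ≈ 0.532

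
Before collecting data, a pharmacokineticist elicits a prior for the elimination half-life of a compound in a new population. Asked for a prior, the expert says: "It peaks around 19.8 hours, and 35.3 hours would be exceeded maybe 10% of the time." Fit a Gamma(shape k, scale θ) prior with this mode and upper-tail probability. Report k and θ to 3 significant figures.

k ≈ 6.69, θ ≈ 3.48

Gamma(k,θ) with k>1 has mode (k−1)θ, so θ = 19.8/(k−1).
Need P(X < 35.3) = 0.9 with θ tied to k this way. Start at k = 2, θ = 19.8: P(X<35.3) ≈ 0.532.
Too low — raise k to concentrate. Iterating converges to k ≈ 6.69.
Then θ = 19.8/(6.69−1) ≈ 3.48.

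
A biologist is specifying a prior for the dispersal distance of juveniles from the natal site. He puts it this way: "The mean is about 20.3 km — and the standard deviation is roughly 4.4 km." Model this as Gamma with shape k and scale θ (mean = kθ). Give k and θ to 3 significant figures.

For Gamma(k, scale θ): mean = kθ, variance = kθ², so CV = 1/√k.
CV = SD/mean = 4.4/20.3 = 0.2167, hence k = 1/CV² = 21.3.
Then θ = mean/k = 20.3/21.3 = 0.954.

k ≈ 21.3, θ ≈ 0.954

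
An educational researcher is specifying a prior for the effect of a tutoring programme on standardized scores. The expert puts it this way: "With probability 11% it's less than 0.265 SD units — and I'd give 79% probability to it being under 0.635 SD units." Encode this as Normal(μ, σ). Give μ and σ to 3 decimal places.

μ = 0.488, σ = 0.182

For Normal(μ,σ), the p-quantile is μ + z_p·σ. Here z_{0.11} = -1.227, z_{0.79} = 0.8064.
So 0.265 = μ − 1.227σ and 0.635 = μ + 0.8064σ.
Subtracting: σ = (0.635 − 0.265)/(0.8064 − (-1.227)) = 0.182.
Then μ = 0.265 − (-1.227)·0.182 = 0.488.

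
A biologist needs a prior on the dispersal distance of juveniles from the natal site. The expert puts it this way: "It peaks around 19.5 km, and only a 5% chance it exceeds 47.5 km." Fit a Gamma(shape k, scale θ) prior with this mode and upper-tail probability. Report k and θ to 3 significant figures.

Gamma(k,θ) with k>1 has mode (k−1)θ, so θ = 19.5/(k−1).
Need P(X < 47.5) = 0.95 with θ tied to k this way. Start at k = 2, θ = 19.5: P(X<47.5) ≈ 0.699.
Too low — raise k to concentrate. Iterating converges to k ≈ 4.44.
Then θ = 19.5/(4.44−1) ≈ 5.68.

k ≈ 4.44, θ ≈ 5.68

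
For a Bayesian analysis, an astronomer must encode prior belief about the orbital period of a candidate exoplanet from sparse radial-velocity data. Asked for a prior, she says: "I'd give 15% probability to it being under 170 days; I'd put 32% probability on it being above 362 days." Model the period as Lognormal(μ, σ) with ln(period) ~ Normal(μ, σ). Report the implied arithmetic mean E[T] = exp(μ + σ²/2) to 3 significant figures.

If T ~ Lognormal(μ,σ) then ln T ~ Normal(μ,σ), so the p-quantile of ln T is μ + z_p·σ.
ln(170) = 5.136 and ln(362) = 5.892; z_{0.15} = -1.036, z_{0.68} = 0.4677.
σ = (5.892 − 5.136)/(0.4677 − (-1.036)) = 0.503.
μ = 5.136 − (-1.036)·0.503 = 5.657.
E[T] = exp(μ + σ²/2) = exp(5.657 + 0.1263) = 325 days.

E[T] ≈ 325 days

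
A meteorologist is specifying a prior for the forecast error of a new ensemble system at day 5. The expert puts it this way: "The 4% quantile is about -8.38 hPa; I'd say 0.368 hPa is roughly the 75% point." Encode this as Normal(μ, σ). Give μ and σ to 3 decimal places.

μ = -2.065, σ = 3.607

The p-quantile of Normal(μ,σ) is μ + z_p·σ, with z_{0.04} = -1.751 and z_{0.75} = 0.6745.
Eliminate σ: μ = (z₂·x₁ − z₁·x₂)/(z₂ − z₁) = (0.6745·-8.38 − (-1.751)·0.368)/2.425 = -2.065.
Then σ = (x₂ − x₁)/(z₂ − z₁) = (0.368 − -8.38)/2.425 = 3.607.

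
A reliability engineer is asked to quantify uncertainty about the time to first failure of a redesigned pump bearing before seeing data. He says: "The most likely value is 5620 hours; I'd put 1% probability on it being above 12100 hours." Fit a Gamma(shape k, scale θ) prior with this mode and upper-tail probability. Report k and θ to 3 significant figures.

Gamma(k,θ) with k>1 has mode (k−1)θ, so θ = 5620/(k−1).
Need P(X < 12100) = 0.99 with θ tied to k this way. Start at k = 2, θ = 5620: P(X<12100) ≈ 0.634.
Too low — raise k to concentrate. Iterating converges to k ≈ 9.23.
Then θ = 5620/(9.23−1) ≈ 683.

k ≈ 9.23, θ ≈ 683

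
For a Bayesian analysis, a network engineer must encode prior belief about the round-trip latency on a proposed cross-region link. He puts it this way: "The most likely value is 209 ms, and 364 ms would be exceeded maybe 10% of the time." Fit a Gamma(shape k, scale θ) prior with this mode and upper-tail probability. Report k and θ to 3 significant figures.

k ≈ 7.17, θ ≈ 33.9

Gamma(k,θ) with k>1 has mode (k−1)θ, so θ = 209/(k−1).
Need P(X < 364) = 0.9 with θ tied to k this way. Start at k = 2, θ = 209: P(X<364) ≈ 0.520.
Too low — raise k to concentrate. Iterating converges to k ≈ 7.17.
Then θ = 209/(7.17−1) ≈ 33.9.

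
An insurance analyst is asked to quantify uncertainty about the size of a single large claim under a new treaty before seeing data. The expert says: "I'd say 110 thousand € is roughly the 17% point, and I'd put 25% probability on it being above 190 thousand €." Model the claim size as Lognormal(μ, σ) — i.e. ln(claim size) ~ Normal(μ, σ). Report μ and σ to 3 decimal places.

If T ~ Lognormal(μ,σ) then ln T ~ Normal(μ,σ), so the p-quantile of ln T is μ + z_p·σ.
ln(110) = 4.7 and ln(190) = 5.247; z_{0.17} = -0.9542, z_{0.75} = 0.6745.
σ = (5.247 − 4.7)/(0.6745 − (-0.9542)) = 0.336.
μ = 4.7 − (-0.9542)·0.336 = 5.021.

μ ≈ 5.021, σ ≈ 0.336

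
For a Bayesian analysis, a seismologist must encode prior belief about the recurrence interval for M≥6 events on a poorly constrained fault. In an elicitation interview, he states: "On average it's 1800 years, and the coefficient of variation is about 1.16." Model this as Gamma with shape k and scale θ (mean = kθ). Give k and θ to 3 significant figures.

k ≈ 0.743, θ ≈ 2420

For Gamma(k, scale θ): mean = kθ, variance = kθ², so CV = 1/√k.
CV = 1.16, hence k = 1/CV² = 0.743.
Then θ = mean/k = 1800/0.743 = 2420.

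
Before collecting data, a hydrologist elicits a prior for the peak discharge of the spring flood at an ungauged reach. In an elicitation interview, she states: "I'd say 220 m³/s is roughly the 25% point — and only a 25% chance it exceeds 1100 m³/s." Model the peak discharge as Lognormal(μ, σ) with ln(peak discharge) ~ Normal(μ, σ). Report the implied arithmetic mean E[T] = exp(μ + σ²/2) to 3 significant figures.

E[T] ≈ 1000 m³/s

If T ~ Lognormal(μ,σ) then ln T ~ Normal(μ,σ), so the p-quantile of ln T is μ + z_p·σ.
ln(220) = 5.394 and ln(1100) = 7.003; z_{0.25} = -0.6745, z_{0.75} = 0.6745.
σ = (7.003 − 5.394)/(0.6745 − (-0.6745)) = 1.193.
μ = 5.394 − (-0.6745)·1.193 = 6.198.
E[T] = exp(μ + σ²/2) = exp(6.198 + 0.7117) = 1000 m³/s.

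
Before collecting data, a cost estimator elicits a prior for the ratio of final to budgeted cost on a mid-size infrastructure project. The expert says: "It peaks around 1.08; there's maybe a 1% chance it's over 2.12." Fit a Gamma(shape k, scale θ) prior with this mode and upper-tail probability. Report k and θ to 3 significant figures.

k ≈ 11.8, θ ≈ 0.0997

Gamma(k,θ) with k>1 has mode (k−1)θ, so θ = 1.08/(k−1).
Need P(X < 2.12) = 0.99 with θ tied to k this way. Start at k = 2, θ = 1.08: P(X<2.12) ≈ 0.584.
Too low — raise k to concentrate. Iterating converges to k ≈ 11.8.
Then θ = 1.08/(11.8−1) ≈ 0.0997.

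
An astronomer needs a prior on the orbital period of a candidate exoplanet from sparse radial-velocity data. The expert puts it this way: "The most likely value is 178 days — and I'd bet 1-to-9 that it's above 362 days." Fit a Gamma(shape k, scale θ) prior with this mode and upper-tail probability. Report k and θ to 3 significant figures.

k ≈ 4.81, θ ≈ 46.7

Gamma(k,θ) with k>1 has mode (k−1)θ, so θ = 178/(k−1).
Need P(X < 362) = 0.9 with θ tied to k this way. Start at k = 2, θ = 178: P(X<362) ≈ 0.603.
Too low — raise k to concentrate. Iterating converges to k ≈ 4.81.
Then θ = 178/(4.81−1) ≈ 46.7.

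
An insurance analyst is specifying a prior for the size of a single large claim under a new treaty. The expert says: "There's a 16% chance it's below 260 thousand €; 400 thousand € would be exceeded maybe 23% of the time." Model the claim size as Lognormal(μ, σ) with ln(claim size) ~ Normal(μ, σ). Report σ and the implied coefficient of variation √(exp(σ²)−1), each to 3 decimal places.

If T ~ Lognormal(μ,σ) then ln T ~ Normal(μ,σ), so the p-quantile of ln T is μ + z_p·σ.
ln(260) = 5.561 and ln(400) = 5.991; z_{0.16} = -0.9945, z_{0.77} = 0.7388.
σ = (5.991 − 5.561)/(0.7388 − (-0.9945)) = 0.249.
μ = 5.561 − (-0.9945)·0.249 = 5.808.
CV = √(exp(σ²)−1) = √(exp(0.0618)−1) = 0.252.

σ ≈ 0.249, CV ≈ 0.252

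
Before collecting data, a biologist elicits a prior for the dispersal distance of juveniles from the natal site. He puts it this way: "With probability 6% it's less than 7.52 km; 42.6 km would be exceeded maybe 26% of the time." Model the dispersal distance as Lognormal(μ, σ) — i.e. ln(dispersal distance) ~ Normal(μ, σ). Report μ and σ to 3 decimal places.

μ ≈ 3.244, σ ≈ 0.789

If T ~ Lognormal(μ,σ) then ln T ~ Normal(μ,σ), so the p-quantile of ln T is μ + z_p·σ.
ln(7.52) = 2.018 and ln(42.6) = 3.752; z_{0.06} = -1.555, z_{0.74} = 0.6433.
σ = (3.752 − 2.018)/(0.6433 − (-1.555)) = 0.789.
μ = 2.018 − (-1.555)·0.789 = 3.244.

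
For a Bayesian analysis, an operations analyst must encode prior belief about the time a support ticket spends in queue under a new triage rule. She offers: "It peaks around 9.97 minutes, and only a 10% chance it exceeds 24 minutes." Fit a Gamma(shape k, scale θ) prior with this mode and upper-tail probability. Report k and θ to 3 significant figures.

Gamma(k,θ) with k>1 has mode (k−1)θ, so θ = 9.97/(k−1).
Need P(X < 24) = 0.9 with θ tied to k this way. Start at k = 2, θ = 9.97: P(X<24) ≈ 0.693.
Too low — raise k to concentrate. Iterating converges to k ≈ 3.49.
Then θ = 9.97/(3.49−1) ≈ 4.

k ≈ 3.49, θ ≈ 4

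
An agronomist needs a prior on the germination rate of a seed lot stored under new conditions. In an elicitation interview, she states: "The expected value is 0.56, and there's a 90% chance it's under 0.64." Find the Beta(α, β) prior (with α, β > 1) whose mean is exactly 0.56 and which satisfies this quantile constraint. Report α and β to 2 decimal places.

α ≈ 34.84, β ≈ 27.38

With mean 0.56 fixed, write α = 0.56s, β = 0.44s where s = α+β.
Need P(θ < 0.64) = 0.9 under Beta(0.56s, 0.44s). Normal approximation: (q−m)/√(m(1−m)/s) ≈ z_{0.9} = 1.28, so s ≈ 0.56·0.44·(1.28)²/(0.64−0.56)² = 63.2.
At s = 63.2: P(θ<0.64) ≈ 0.902. Adjusting to match 0.9 gives s ≈ 62.22.
So α = 0.56·62.22 ≈ 34.84, β = 0.44·62.22 ≈ 27.38.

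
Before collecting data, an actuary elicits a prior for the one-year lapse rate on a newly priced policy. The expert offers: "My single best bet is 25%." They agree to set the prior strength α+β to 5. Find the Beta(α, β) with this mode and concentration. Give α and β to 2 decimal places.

α = 1.75, β = 3.25

For α,β > 1 the Beta mode is (α−1)/(α+β−2). With α+β = 5, the mode is (α−1)/3.
Set (α−1)/3 = 0.25 → α = 1 + 0.25·3 = 1.75.
β = 5 − α = 3.25.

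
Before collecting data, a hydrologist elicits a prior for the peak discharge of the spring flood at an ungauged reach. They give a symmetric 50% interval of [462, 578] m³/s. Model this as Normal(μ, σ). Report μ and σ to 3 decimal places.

A symmetric 50% interval runs μ ± z·σ with z = 0.6745.
Half-width = 58, so σ = 58/0.6745 = 85.991.
μ is the interval midpoint, 520.000.

μ = 520.000, σ = 85.991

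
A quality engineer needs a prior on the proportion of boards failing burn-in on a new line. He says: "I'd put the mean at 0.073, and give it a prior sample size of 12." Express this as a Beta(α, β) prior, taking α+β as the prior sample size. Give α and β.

α = 0.876, β = 11.124

Under the effective-sample-size interpretation, Beta(α, β) has prior mean α/(α+β) and prior sample size α+β.
So α+β = 12 and α/(α+β) = 0.073, giving α = 0.073·12 = 0.876 and β = 12 − 0.876 = 11.124.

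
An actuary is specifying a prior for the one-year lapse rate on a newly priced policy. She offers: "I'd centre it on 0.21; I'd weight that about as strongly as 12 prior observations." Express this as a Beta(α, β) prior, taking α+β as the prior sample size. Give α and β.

α = 2.52, β = 9.48

Under the effective-sample-size interpretation, Beta(α, β) has prior mean α/(α+β) and prior sample size α+β.
So α+β = 12 and α/(α+β) = 0.21, giving α = 0.21·12 = 2.52 and β = 12 − 2.52 = 9.48.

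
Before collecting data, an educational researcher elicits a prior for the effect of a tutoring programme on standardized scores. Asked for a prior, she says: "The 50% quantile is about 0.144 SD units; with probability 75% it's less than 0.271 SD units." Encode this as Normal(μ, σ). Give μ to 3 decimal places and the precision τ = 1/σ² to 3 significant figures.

μ = 0.144, τ = 28.2

The p-quantile of Normal(μ,σ) is μ + z_p·σ, with z_{0.5} = 0 and z_{0.75} = 0.6745.
Eliminate σ: μ = (z₂·x₁ − z₁·x₂)/(z₂ − z₁) = (0.6745·0.144 − (0)·0.271)/0.6745 = 0.144.
Then σ = (x₂ − x₁)/(z₂ − z₁) = (0.271 − 0.144)/0.6745 = 0.188.
Precision τ = 1/σ² = 1/0.1883² = 28.2.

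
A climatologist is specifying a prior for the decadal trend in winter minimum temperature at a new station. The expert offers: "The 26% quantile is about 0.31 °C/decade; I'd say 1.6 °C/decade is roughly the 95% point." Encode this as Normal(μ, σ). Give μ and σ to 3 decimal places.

The p-quantile of Normal(μ,σ) is μ + z_p·σ, with z_{0.26} = -0.6433 and z_{0.95} = 1.645.
Eliminate σ: μ = (z₂·x₁ − z₁·x₂)/(z₂ − z₁) = (1.645·0.31 − (-0.6433)·1.6)/2.288 = 0.673.
Then σ = (x₂ − x₁)/(z₂ − z₁) = (1.6 − 0.31)/2.288 = 0.564.

μ = 0.673, σ = 0.564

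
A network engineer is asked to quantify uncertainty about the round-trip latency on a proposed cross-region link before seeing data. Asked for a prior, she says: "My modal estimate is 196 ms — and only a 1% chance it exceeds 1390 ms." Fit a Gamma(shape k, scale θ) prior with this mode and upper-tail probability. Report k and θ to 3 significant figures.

Gamma(k,θ) with k>1 has mode (k−1)θ, so θ = 196/(k−1).
Need P(X < 1390) = 0.99 with θ tied to k this way. Start at k = 2, θ = 196: P(X<1390) ≈ 0.993.
Too high — lower k to spread out. Iterating converges to k ≈ 1.91.
Then θ = 196/(1.91−1) ≈ 215.

k ≈ 1.91, θ ≈ 215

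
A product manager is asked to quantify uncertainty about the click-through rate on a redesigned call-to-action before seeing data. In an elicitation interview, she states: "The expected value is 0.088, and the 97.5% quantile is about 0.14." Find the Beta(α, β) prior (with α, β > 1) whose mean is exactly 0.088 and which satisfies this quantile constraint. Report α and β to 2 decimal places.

With mean 0.088 fixed, write α = 0.088s, β = 0.912s where s = α+β.
Need P(θ < 0.14) = 0.975 under Beta(0.088s, 0.912s). Normal approximation: (q−m)/√(m(1−m)/s) ≈ z_{0.975} = 1.96, so s ≈ 0.088·0.912·(1.96)²/(0.14−0.088)² = 114.0.
At s = 114.0: P(θ<0.14) ≈ 0.963. Adjusting to match 0.975 gives s ≈ 140.00.
So α = 0.088·140.00 ≈ 12.32, β = 0.912·140.00 ≈ 127.68.

α ≈ 12.32, β ≈ 127.68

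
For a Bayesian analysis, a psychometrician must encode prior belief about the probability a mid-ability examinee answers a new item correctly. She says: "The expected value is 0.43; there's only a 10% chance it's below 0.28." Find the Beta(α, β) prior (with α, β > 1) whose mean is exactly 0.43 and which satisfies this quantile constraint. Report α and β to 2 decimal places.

α ≈ 7.34, β ≈ 9.73

With mean 0.43 fixed, write α = 0.43s, β = 0.57s where s = α+β.
Need P(θ < 0.28) = 0.1 under Beta(0.43s, 0.57s). Normal approximation: (q−m)/√(m(1−m)/s) ≈ z_{0.1} = -1.28, so s ≈ 0.43·0.57·(-1.28)²/(0.28−0.43)² = 17.9.
At s = 17.9: P(θ<0.28) ≈ 0.094. Adjusting to match 0.1 gives s ≈ 17.07.
So α = 0.43·17.07 ≈ 7.34, β = 0.57·17.07 ≈ 9.73.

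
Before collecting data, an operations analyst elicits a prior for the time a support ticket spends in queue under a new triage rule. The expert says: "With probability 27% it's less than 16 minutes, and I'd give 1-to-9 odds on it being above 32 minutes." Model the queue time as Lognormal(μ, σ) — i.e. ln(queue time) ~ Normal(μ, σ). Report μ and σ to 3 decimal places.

If T ~ Lognormal(μ,σ) then ln T ~ Normal(μ,σ), so the p-quantile of ln T is μ + z_p·σ.
ln(16) = 2.773 and ln(32) = 3.466; z_{0.27} = -0.6128, z_{0.9} = 1.282.
σ = (3.466 − 2.773)/(1.282 − (-0.6128)) = 0.366.
μ = 2.773 − (-0.6128)·0.366 = 2.997.

μ ≈ 2.997, σ ≈ 0.366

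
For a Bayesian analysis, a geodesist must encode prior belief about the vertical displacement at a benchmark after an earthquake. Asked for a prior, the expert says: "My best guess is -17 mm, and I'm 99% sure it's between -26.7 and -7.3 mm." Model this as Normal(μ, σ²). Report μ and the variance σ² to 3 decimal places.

μ = -17.000, σ² = 14.181

A symmetric 99% interval runs μ ± z·σ with z = 2.576.
Half-width = 9.7, so σ = 9.7/2.576 = 3.7658 and σ² = 14.181.
μ is the stated best guess, -17.000.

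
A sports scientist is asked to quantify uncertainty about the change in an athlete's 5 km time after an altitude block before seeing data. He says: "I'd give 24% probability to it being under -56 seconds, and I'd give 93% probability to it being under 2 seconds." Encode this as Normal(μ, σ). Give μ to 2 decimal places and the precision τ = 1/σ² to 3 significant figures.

μ = -37.23, τ = 0.00142

The p-quantile of Normal(μ,σ) is μ + z_p·σ, with z_{0.24} = -0.7063 and z_{0.93} = 1.476.
Eliminate σ: μ = (z₂·x₁ − z₁·x₂)/(z₂ − z₁) = (1.476·-56 − (-0.7063)·2)/2.182 = -37.23.
Then σ = (x₂ − x₁)/(z₂ − z₁) = (2 − -56)/2.182 = 26.58.
Precision τ = 1/σ² = 1/26.58² = 0.00142.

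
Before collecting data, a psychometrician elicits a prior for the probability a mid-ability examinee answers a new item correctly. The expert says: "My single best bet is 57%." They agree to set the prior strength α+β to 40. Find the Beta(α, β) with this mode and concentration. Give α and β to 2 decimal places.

For α,β > 1 the Beta mode is (α−1)/(α+β−2). With α+β = 40, the mode is (α−1)/38.
Set (α−1)/38 = 0.57 → α = 1 + 0.57·38 = 22.66.
β = 40 − α = 17.34.

α = 22.66, β = 17.34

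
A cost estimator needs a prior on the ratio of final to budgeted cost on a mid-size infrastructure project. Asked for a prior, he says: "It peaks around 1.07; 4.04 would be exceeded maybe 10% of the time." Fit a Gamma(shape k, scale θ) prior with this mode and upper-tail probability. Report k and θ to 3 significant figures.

k ≈ 2.05, θ ≈ 1.02

Gamma(k,θ) with k>1 has mode (k−1)θ, so θ = 1.07/(k−1).
Need P(X < 4.04) = 0.9 with θ tied to k this way. Start at k = 2, θ = 1.07: P(X<4.04) ≈ 0.891.
Too low — raise k to concentrate. Iterating converges to k ≈ 2.05.
Then θ = 1.07/(2.05−1) ≈ 1.02.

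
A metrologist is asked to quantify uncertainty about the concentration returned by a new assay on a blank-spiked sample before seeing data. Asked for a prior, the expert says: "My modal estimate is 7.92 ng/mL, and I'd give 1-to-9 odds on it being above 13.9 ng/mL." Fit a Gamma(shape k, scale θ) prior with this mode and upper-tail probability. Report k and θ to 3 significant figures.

k ≈ 7, θ ≈ 1.32

Gamma(k,θ) with k>1 has mode (k−1)θ, so θ = 7.92/(k−1).
Need P(X < 13.9) = 0.9 with θ tied to k this way. Start at k = 2, θ = 7.92: P(X<13.9) ≈ 0.524.
Too low — raise k to concentrate. Iterating converges to k ≈ 7.
Then θ = 7.92/(7−1) ≈ 1.32.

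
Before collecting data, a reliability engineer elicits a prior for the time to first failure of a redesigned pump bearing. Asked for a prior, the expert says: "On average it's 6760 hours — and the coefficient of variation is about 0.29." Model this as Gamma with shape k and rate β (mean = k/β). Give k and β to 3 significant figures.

For Gamma(k, rate β): mean = k/β, variance = k/β², so CV = 1/√k.
CV = 0.29, hence k = 1/CV² = 11.9.
Then β = k/mean = 11.9/6760 = 0.00176.

k ≈ 11.9, β ≈ 0.00176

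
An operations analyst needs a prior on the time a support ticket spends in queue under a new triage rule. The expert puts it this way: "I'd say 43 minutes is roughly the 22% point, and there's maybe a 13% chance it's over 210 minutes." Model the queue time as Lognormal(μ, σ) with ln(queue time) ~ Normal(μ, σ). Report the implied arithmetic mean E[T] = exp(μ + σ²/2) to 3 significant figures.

If T ~ Lognormal(μ,σ) then ln T ~ Normal(μ,σ), so the p-quantile of ln T is μ + z_p·σ.
ln(43) = 3.761 and ln(210) = 5.347; z_{0.22} = -0.7722, z_{0.87} = 1.126.
σ = (5.347 − 3.761)/(1.126 − (-0.7722)) = 0.835.
μ = 3.761 − (-0.7722)·0.835 = 4.406.
E[T] = exp(μ + σ²/2) = exp(4.406 + 0.3489) = 116 minutes.

E[T] ≈ 116 minutes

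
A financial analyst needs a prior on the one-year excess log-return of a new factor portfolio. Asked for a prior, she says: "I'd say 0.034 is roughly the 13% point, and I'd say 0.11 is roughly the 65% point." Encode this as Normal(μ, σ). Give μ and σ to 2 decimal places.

μ = 0.09, σ = 0.05

For Normal(μ,σ), the p-quantile is μ + z_p·σ. Here z_{0.13} = -1.126, z_{0.65} = 0.3853.
So 0.034 = μ − 1.126σ and 0.11 = μ + 0.3853σ.
Subtracting: σ = (0.11 − 0.034)/(0.3853 − (-1.126)) = 0.05.
Then μ = 0.034 − (-1.126)·0.05 = 0.09.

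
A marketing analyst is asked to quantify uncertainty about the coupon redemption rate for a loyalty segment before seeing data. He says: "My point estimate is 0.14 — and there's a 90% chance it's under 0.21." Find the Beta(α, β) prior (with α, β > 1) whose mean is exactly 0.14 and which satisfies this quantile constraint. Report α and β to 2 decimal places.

α ≈ 6.06, β ≈ 37.22

With mean 0.14 fixed, write α = 0.14s, β = 0.86s where s = α+β.
Need P(θ < 0.21) = 0.9 under Beta(0.14s, 0.86s). Normal approximation: (q−m)/√(m(1−m)/s) ≈ z_{0.9} = 1.28, so s ≈ 0.14·0.86·(1.28)²/(0.21−0.14)² = 40.4.
At s = 40.4: P(θ<0.21) ≈ 0.893. Adjusting to match 0.9 gives s ≈ 43.28.
So α = 0.14·43.28 ≈ 6.06, β = 0.86·43.28 ≈ 37.22.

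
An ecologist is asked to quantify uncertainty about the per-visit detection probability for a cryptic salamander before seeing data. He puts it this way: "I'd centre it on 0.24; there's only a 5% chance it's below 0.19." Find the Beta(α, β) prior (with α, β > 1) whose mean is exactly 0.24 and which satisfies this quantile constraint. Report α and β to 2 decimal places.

With mean 0.24 fixed, write α = 0.24s, β = 0.76s where s = α+β.
Need P(θ < 0.19) = 0.05 under Beta(0.24s, 0.76s). Normal approximation: (q−m)/√(m(1−m)/s) ≈ z_{0.05} = -1.64, so s ≈ 0.24·0.76·(-1.64)²/(0.19−0.24)² = 197.4.
At s = 197.4: P(θ<0.19) ≈ 0.044. Adjusting to match 0.05 gives s ≈ 184.06.
So α = 0.24·184.06 ≈ 44.17, β = 0.76·184.06 ≈ 139.89.

α ≈ 44.17, β ≈ 139.89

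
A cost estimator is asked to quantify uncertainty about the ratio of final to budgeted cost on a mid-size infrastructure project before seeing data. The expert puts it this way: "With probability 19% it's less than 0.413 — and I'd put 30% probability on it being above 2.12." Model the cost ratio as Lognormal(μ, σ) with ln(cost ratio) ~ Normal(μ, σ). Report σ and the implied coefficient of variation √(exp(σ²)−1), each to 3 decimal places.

If T ~ Lognormal(μ,σ) then ln T ~ Normal(μ,σ), so the p-quantile of ln T is μ + z_p·σ.
ln(0.413) = -0.8843 and ln(2.12) = 0.7514; z_{0.19} = -0.8779, z_{0.7} = 0.5244.
σ = (0.7514 − -0.8843)/(0.5244 − (-0.8779)) = 1.166.
μ = -0.8843 − (-0.8779)·1.166 = 0.140.
CV = √(exp(σ²)−1) = √(exp(1.3606)−1) = 1.703.

σ ≈ 1.166, CV ≈ 1.703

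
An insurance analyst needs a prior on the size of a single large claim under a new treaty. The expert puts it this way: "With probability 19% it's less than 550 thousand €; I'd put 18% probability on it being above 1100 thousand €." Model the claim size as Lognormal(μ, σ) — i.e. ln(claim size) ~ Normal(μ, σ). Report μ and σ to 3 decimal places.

μ ≈ 6.649, σ ≈ 0.387

If T ~ Lognormal(μ,σ) then ln T ~ Normal(μ,σ), so the p-quantile of ln T is μ + z_p·σ.
ln(550) = 6.31 and ln(1100) = 7.003; z_{0.19} = -0.8779, z_{0.82} = 0.9154.
σ = (7.003 − 6.31)/(0.9154 − (-0.8779)) = 0.387.
μ = 6.31 − (-0.8779)·0.387 = 6.649.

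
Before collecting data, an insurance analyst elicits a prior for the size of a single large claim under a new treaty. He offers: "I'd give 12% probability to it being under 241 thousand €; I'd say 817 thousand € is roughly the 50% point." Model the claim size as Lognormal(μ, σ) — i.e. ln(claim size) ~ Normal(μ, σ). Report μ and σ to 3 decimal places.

If T ~ Lognormal(μ,σ) then ln T ~ Normal(μ,σ), so the p-quantile of ln T is μ + z_p·σ.
ln(241) = 5.485 and ln(817) = 6.706; z_{0.12} = -1.175, z_{0.5} = 0.
σ = (6.706 − 5.485)/(0 − (-1.175)) = 1.039.
μ = 5.485 − (-1.175)·1.039 = 6.706.

μ ≈ 6.706, σ ≈ 1.039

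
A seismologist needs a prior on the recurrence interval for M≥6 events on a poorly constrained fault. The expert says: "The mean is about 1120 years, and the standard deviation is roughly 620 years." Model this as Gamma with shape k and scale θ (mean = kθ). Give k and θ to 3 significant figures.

k ≈ 3.26, θ ≈ 343

For Gamma(k, scale θ): mean = kθ, variance = kθ², so CV = 1/√k.
CV = SD/mean = 620/1120 = 0.5536, hence k = 1/CV² = 3.26.
Then θ = mean/k = 1120/3.26 = 343.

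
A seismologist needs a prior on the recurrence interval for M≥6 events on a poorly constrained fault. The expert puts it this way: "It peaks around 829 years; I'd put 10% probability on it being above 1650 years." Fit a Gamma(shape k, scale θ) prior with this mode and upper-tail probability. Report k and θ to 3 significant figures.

Gamma(k,θ) with k>1 has mode (k−1)θ, so θ = 829/(k−1).
Need P(X < 1650) = 0.9 with θ tied to k this way. Start at k = 2, θ = 829: P(X<1650) ≈ 0.591.
Too low — raise k to concentrate. Iterating converges to k ≈ 5.05.
Then θ = 829/(5.05−1) ≈ 205.

k ≈ 5.05, θ ≈ 205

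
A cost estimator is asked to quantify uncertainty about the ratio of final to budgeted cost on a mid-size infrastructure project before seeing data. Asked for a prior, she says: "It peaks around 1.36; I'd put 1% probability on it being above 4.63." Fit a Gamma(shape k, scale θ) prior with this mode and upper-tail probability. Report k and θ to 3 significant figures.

Gamma(k,θ) with k>1 has mode (k−1)θ, so θ = 1.36/(k−1).
Need P(X < 4.63) = 0.99 with θ tied to k this way. Start at k = 2, θ = 1.36: P(X<4.63) ≈ 0.854.
Too low — raise k to concentrate. Iterating converges to k ≈ 3.91.
Then θ = 1.36/(3.91−1) ≈ 0.468.

k ≈ 3.91, θ ≈ 0.468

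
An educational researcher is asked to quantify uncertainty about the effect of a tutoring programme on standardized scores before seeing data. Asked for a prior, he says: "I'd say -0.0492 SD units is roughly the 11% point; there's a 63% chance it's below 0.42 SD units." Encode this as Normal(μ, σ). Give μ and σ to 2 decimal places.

μ = 0.32, σ = 0.30

For Normal(μ,σ), the p-quantile is μ + z_p·σ. Here z_{0.11} = -1.227, z_{0.63} = 0.3319.
So -0.0492 = μ − 1.227σ and 0.42 = μ + 0.3319σ.
Subtracting: σ = (0.42 − -0.0492)/(0.3319 − (-1.227)) = 0.30.
Then μ = -0.0492 − (-1.227)·0.30 = 0.32.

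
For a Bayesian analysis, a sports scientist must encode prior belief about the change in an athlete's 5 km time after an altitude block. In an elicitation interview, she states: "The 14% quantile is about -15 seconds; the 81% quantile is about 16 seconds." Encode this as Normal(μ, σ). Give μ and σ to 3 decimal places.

μ = 2.102, σ = 15.831

The p-quantile of Normal(μ,σ) is μ + z_p·σ, with z_{0.14} = -1.08 and z_{0.81} = 0.8779.
Eliminate σ: μ = (z₂·x₁ − z₁·x₂)/(z₂ − z₁) = (0.8779·-15 − (-1.08)·16)/1.958 = 2.102.
Then σ = (x₂ − x₁)/(z₂ − z₁) = (16 − -15)/1.958 = 15.831.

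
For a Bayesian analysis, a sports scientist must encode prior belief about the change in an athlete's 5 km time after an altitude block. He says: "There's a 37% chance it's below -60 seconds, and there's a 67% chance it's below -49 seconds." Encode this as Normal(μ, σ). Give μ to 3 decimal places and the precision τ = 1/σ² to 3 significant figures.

μ = -55.270, τ = 0.00492

For Normal(μ,σ), the p-quantile is μ + z_p·σ. Here z_{0.37} = -0.3319, z_{0.67} = 0.4399.
So -60 = μ − 0.3319σ and -49 = μ + 0.4399σ.
Subtracting: σ = (-49 − -60)/(0.4399 − (-0.3319)) = 14.253.
Then μ = -60 − (-0.3319)·14.253 = -55.270.
Precision τ = 1/σ² = 1/14.25² = 0.00492.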